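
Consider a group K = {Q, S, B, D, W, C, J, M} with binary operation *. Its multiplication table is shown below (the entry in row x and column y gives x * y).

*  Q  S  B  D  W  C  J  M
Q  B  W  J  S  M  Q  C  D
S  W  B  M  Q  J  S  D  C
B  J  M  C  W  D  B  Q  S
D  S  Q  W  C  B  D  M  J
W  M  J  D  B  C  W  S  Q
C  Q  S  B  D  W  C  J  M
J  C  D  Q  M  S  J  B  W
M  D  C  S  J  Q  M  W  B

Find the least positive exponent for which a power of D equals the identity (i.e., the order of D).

The identity element is C (its row matches the header).
D^1 = D
D^2 = D * D = C
The first power of D equal to the identity is D^2, so ord(D) = 2.

2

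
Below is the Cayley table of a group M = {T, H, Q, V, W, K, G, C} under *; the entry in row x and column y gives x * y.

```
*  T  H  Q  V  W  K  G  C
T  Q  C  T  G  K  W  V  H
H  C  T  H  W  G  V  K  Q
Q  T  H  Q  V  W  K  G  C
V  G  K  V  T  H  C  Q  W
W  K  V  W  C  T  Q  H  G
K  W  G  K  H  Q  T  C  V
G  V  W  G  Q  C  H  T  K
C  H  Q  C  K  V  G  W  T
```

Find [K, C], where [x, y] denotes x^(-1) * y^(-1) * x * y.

T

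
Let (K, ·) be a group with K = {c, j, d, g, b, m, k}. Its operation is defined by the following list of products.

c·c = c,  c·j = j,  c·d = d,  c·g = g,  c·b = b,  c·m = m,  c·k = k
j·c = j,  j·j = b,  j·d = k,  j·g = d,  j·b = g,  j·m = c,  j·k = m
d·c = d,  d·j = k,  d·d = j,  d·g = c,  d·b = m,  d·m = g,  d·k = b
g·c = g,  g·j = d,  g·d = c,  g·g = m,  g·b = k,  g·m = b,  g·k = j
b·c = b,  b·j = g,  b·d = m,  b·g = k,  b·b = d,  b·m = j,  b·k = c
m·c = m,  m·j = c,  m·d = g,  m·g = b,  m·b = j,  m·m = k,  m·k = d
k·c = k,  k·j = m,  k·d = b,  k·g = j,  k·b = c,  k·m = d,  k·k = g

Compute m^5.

b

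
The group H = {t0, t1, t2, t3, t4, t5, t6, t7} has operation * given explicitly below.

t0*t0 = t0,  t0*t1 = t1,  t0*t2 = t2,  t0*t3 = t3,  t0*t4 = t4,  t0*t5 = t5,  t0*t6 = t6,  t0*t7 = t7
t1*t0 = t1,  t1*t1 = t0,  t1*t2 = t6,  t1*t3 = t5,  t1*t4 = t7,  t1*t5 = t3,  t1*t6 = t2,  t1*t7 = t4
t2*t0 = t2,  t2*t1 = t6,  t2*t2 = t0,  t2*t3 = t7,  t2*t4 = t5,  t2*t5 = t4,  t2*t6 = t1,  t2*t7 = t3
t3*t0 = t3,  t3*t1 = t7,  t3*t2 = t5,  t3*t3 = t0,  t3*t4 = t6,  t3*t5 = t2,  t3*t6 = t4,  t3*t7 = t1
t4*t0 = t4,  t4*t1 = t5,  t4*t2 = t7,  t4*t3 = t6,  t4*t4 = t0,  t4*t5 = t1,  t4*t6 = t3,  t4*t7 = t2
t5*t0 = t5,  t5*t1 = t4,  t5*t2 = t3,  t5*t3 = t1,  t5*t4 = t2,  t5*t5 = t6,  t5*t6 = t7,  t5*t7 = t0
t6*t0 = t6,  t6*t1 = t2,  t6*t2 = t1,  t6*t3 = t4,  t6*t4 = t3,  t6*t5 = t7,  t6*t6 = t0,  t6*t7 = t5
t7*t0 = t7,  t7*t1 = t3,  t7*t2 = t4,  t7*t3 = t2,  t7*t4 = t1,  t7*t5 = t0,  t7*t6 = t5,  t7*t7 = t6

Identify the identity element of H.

t0

The identity e satisfies e*x = x for all x, so its row in the table reproduces the column headers.
Row t0 reads: t0, t1, t2, t3, t4, t5, t6, t7 — exactly the header order. So t0 is the identity.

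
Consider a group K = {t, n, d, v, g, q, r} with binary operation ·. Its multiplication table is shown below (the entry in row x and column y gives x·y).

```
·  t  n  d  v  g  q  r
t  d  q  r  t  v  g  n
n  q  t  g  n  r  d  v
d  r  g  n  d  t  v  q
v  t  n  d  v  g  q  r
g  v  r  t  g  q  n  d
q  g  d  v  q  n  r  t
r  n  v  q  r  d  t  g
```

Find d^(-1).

q

First locate the identity: row v matches the header, so v is the identity.
Scan row d for v: d·q = v. Hence d^(-1) = q.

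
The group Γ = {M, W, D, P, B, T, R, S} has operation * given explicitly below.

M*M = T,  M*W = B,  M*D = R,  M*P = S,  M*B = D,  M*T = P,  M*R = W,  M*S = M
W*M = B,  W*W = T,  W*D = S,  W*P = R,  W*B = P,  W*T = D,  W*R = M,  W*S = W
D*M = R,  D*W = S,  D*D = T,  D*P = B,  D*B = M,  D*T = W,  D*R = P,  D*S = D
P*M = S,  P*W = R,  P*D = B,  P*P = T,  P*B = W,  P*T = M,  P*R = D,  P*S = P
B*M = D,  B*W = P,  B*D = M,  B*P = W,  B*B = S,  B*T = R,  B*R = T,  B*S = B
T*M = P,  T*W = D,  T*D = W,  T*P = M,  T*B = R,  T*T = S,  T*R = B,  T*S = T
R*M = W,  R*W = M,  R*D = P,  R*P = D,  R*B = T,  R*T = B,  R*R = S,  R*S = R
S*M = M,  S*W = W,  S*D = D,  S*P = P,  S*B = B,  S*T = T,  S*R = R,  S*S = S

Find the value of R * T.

B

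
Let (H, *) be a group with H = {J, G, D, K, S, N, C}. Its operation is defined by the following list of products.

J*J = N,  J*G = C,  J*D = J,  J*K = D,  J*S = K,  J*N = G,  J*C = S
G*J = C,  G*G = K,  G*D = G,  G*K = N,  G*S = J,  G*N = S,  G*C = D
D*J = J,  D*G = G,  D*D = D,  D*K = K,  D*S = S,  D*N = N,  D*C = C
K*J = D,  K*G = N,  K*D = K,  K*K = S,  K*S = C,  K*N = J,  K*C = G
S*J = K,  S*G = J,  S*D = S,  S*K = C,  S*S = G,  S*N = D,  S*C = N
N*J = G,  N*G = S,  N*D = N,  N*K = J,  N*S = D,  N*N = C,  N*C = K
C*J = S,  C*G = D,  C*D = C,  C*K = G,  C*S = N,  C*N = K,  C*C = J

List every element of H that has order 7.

{C, G, J, K, N, S}

Identity is D. Compute the order of each non-identity element by repeated multiplication:
  J: J → N → G → C → S → K → D  (order 7)
  G: G → K → N → S → J → C → D  (order 7)
  K: K → S → C → G → N → J → D  (order 7)
  S: S → G → J → K → C → N → D  (order 7)
  N: N → C → K → J → G → S → D  (order 7)
  C: C → J → S → N → K → G → D  (order 7)
Elements of order 7: {C, G, J, K, N, S}.
(Structurally, H here is isomorphic to the cyclic group Z_7.)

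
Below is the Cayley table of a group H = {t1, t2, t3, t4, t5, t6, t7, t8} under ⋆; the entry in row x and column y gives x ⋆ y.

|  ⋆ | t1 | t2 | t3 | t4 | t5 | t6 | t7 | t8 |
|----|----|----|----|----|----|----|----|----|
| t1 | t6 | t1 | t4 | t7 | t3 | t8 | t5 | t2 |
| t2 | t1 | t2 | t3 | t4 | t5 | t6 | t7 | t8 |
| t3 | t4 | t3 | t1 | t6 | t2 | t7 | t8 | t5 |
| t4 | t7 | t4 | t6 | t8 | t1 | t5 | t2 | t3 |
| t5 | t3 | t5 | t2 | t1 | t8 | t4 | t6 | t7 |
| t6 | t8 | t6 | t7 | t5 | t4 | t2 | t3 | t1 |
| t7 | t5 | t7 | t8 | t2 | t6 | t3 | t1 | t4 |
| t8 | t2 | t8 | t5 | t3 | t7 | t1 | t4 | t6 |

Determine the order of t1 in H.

The identity element is t2 (its row matches the header).
t1^1 = t1
t1^2 = t1 ⋆ t1 = t6
t1^3 = t6 ⋆ t1 = t8
t1^4 = t8 ⋆ t1 = t2
The first power of t1 equal to the identity is t1^4, so ord(t1) = 4.
(Structurally, H here is isomorphic to the cyclic group Z_8.)

4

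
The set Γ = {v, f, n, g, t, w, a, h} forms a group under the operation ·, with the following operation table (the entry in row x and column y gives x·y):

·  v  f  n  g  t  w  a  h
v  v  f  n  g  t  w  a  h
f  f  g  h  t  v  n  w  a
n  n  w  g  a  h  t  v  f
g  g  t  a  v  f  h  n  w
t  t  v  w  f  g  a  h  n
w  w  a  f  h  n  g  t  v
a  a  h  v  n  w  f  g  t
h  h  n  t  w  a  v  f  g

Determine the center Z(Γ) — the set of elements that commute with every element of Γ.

{g, v}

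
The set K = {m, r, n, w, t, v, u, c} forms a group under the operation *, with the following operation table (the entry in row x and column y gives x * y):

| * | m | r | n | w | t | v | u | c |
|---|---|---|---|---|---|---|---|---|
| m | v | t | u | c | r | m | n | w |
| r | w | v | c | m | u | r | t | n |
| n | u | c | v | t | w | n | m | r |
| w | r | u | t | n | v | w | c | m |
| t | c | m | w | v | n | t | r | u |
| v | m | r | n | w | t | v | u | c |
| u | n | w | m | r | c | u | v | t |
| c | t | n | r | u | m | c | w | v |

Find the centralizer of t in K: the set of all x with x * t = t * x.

{n, t, v, w}

Compare row t with column t entry by entry.
n * t = w = t * n, so n commutes with t.
r * t = u but t * r = m, so r does not.
Collecting the elements that commute with t: C(t) = {n, t, v, w}.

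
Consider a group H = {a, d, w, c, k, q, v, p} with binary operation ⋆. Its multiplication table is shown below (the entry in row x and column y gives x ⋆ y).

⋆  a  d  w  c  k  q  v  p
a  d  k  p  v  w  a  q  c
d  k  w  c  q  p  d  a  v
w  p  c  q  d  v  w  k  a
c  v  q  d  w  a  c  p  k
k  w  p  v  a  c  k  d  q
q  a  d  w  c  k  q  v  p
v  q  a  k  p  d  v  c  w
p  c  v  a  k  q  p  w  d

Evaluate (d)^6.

d^1 = d
d^2 = d ⋆ d = w
d^3 = w ⋆ d = c
d^4 = c ⋆ d = q
d^5 = q ⋆ d = d
d^6 = d ⋆ d = w

w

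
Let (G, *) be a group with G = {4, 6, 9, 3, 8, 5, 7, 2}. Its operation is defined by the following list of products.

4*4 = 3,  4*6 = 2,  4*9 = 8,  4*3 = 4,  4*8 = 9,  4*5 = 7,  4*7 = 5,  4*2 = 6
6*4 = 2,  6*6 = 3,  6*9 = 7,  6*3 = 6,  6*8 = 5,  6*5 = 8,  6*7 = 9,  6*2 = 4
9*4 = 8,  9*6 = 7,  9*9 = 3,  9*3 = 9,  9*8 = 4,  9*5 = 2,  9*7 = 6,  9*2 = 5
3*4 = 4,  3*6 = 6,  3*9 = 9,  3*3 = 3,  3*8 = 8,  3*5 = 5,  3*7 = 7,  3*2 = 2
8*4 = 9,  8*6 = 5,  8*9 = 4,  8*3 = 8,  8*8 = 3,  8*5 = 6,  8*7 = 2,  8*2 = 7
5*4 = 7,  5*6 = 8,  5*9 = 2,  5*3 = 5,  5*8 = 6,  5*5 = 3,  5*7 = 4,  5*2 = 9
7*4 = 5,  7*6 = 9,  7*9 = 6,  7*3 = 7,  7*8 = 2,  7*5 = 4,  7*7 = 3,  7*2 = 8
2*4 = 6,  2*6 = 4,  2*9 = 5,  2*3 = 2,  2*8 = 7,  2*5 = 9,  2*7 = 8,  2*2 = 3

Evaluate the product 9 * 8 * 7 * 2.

9

9 * 8 = 4
4 * 7 = 5
5 * 2 = 9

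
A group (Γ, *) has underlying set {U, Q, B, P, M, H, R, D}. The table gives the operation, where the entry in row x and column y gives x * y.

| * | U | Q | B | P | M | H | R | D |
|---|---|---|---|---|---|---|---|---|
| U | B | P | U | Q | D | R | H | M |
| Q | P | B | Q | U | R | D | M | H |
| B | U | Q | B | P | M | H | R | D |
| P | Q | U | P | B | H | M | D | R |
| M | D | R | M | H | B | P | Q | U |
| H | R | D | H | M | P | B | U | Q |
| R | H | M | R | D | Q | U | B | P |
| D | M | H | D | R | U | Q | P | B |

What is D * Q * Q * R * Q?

U

D * Q = H
H * Q = D
D * R = P
P * Q = U
(Structurally, Γ here is isomorphic to the elementary abelian group (Z_2)^3.)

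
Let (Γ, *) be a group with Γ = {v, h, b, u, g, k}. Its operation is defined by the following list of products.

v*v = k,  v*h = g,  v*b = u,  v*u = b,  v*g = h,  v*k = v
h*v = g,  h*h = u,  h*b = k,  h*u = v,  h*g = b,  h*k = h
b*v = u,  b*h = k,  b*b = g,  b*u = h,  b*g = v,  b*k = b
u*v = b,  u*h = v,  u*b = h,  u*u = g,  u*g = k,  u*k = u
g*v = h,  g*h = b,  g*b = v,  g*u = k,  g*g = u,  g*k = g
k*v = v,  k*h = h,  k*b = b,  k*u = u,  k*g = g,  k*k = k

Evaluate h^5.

h^1 = h
h^2 = h * h = u
h^3 = u * h = v
h^4 = v * h = g
h^5 = g * h = b

b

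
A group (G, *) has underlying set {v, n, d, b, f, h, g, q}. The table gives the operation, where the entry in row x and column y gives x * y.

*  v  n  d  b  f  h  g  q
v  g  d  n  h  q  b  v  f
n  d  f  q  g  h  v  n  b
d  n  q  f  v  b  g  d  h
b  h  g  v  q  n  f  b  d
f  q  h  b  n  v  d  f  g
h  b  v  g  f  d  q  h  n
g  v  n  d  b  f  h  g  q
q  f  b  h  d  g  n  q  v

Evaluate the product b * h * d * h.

b * h = f
f * d = b
b * h = f

f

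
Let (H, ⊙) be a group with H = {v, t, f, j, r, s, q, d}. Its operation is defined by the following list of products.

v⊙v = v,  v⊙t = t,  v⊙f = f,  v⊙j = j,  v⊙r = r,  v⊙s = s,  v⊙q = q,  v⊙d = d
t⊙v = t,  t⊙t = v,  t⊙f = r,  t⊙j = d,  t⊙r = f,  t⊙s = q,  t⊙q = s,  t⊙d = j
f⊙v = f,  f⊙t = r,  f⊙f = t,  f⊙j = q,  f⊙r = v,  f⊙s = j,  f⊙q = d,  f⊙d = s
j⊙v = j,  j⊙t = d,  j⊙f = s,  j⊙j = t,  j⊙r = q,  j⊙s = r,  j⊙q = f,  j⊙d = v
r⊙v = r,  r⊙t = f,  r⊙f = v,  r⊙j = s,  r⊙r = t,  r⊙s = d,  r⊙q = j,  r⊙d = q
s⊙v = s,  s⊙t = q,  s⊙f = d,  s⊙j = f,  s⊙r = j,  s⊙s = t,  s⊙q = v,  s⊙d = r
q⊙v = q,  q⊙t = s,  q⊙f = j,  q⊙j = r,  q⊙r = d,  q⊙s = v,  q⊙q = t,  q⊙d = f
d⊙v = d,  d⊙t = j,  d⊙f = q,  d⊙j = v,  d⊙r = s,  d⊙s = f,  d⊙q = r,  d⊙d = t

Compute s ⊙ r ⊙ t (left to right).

d

s ⊙ r = j
j ⊙ t = d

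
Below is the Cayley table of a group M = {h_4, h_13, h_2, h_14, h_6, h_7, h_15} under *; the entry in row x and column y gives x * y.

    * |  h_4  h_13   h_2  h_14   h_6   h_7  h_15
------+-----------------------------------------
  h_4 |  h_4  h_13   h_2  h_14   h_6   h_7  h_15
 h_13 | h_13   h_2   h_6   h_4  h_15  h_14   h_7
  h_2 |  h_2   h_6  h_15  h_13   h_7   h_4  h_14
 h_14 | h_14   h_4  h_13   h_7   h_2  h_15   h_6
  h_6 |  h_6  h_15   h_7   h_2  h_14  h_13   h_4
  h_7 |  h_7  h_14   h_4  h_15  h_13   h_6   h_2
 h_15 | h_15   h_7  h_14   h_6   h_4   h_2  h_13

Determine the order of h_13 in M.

The identity element is h_4 (its row matches the header).
h_13^1 = h_13
h_13^2 = h_13 * h_13 = h_2
h_13^3 = h_2 * h_13 = h_6
h_13^4 = h_6 * h_13 = h_15
h_13^5 = h_15 * h_13 = h_7
h_13^6 = h_7 * h_13 = h_14
h_13^7 = h_14 * h_13 = h_4
The first power of h_13 equal to the identity is h_13^7, so ord(h_13) = 7.

7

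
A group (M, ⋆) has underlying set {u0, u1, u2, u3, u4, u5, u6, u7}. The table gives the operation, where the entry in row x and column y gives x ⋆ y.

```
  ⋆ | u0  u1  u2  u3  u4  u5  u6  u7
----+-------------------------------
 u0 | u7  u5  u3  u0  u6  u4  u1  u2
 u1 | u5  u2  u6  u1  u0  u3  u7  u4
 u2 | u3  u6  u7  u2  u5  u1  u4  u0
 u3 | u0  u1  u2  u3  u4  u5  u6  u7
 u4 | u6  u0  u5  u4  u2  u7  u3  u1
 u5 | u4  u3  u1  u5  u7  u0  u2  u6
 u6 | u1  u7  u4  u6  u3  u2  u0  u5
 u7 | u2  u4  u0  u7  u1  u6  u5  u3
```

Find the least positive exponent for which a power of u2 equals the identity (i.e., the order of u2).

The identity element is u3 (its row matches the header).
u2^1 = u2
u2^2 = u2 ⋆ u2 = u7
u2^3 = u7 ⋆ u2 = u0
u2^4 = u0 ⋆ u2 = u3
The first power of u2 equal to the identity is u2^4, so ord(u2) = 4.

4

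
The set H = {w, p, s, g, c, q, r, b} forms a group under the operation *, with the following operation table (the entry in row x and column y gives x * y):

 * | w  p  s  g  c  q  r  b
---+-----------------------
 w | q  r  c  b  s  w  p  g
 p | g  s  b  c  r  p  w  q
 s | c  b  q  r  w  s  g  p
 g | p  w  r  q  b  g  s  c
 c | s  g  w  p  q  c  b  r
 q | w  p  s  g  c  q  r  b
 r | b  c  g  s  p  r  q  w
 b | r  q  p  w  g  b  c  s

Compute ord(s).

2

The identity element is q (its row matches the header).
s^1 = s
s^2 = s * s = q
The first power of s equal to the identity is s^2, so ord(s) = 2.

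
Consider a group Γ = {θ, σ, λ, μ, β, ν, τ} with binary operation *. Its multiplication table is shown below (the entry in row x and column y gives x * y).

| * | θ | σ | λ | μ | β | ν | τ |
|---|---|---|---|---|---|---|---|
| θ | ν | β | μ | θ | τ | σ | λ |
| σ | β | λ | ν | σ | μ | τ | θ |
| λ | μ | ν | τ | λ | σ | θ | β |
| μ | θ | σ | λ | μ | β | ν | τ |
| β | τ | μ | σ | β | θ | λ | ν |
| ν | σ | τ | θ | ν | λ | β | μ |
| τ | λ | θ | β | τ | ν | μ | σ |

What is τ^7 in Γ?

τ^1 = τ
τ^2 = τ * τ = σ
τ^3 = σ * τ = θ
τ^4 = θ * τ = λ
τ^5 = λ * τ = β
τ^6 = β * τ = ν
τ^7 = ν * τ = μ

μ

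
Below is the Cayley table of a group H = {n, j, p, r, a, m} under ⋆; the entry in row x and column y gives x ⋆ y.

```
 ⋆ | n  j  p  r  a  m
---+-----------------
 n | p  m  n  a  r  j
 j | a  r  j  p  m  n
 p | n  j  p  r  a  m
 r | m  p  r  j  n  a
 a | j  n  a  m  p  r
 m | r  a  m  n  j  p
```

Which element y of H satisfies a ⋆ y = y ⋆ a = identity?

a

First locate the identity: row p matches the header, so p is the identity.
Scan row a for p: a ⋆ a = p. Hence a^(-1) = a.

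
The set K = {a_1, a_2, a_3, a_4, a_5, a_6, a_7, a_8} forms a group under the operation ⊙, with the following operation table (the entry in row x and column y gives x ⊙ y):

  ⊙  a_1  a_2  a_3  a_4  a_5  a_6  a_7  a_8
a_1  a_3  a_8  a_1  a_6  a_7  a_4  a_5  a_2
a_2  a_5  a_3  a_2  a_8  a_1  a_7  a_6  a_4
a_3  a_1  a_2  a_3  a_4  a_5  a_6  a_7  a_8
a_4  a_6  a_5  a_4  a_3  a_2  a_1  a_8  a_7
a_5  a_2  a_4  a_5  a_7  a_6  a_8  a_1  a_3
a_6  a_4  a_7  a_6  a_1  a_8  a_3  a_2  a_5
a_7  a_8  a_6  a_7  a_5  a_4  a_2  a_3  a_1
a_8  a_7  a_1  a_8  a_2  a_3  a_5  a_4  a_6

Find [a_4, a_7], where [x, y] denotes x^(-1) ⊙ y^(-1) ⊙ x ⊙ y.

a_6

Identity is a_3; from the table a_4^(-1) = a_4 and a_7^(-1) = a_7.
a_4 ⊙ a_7 = a_8
a_8 ⊙ a_4 = a_2
a_2 ⊙ a_7 = a_6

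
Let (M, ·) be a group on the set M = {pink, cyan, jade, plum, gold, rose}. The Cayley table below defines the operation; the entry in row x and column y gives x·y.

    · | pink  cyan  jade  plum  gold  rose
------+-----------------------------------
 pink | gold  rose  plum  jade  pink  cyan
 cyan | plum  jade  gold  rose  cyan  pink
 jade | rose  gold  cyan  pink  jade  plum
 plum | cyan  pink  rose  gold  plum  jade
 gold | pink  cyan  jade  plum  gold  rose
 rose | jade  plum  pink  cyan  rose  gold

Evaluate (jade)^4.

jade

jade^1 = jade
jade^2 = jade·jade = cyan
jade^3 = cyan·jade = gold
jade^4 = gold·jade = jade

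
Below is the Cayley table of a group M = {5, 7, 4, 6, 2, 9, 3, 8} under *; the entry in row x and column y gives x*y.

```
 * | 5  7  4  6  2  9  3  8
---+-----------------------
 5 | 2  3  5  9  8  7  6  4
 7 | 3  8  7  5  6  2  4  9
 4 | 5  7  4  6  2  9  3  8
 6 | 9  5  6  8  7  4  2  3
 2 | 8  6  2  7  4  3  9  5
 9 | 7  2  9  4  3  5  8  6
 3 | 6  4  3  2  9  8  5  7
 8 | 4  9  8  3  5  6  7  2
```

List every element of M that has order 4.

Identity is 4. Compute the order of each non-identity element by repeated multiplication:
  5: 5 → 2 → 8 → 4  (order 4)
  7: 7 → 8 → 9 → 2 → 6 → 5 → 3 → 4  (order 8)
  6: 6 → 8 → 3 → 2 → 7 → 5 → 9 → 4  (order 8)
  2: 2 → 4  (order 2)
  9: 9 → 5 → 7 → 2 → 3 → 8 → 6 → 4  (order 8)
  3: 3 → 5 → 6 → 2 → 9 → 8 → 7 → 4  (order 8)
  8: 8 → 2 → 5 → 4  (order 4)
Elements of order 4: {5, 8}.

{5, 8}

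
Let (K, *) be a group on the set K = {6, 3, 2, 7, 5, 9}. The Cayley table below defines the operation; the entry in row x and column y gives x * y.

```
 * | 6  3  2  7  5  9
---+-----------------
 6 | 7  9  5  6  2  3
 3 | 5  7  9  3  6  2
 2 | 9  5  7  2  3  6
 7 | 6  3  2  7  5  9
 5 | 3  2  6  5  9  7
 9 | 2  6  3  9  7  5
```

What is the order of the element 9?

3

The identity element is 7 (its row matches the header).
9^1 = 9
9^2 = 9 * 9 = 5
9^3 = 5 * 9 = 7
The first power of 9 equal to the identity is 9^3, so ord(9) = 3.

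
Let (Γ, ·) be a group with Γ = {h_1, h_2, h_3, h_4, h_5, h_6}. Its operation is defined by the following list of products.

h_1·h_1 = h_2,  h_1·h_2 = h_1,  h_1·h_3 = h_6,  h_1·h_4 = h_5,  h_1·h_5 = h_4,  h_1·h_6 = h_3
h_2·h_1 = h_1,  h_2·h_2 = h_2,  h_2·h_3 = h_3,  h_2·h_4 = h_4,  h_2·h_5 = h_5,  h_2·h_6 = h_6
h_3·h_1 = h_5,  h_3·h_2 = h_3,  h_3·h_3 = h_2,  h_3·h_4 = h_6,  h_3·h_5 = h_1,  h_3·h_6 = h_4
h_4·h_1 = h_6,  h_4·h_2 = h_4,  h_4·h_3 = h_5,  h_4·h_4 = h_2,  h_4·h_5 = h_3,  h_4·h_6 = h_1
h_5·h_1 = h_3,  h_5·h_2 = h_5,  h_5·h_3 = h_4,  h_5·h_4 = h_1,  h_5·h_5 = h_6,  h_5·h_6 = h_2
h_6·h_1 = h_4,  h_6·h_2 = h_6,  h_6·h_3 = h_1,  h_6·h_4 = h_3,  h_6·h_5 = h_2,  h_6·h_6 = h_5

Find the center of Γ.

{h_2}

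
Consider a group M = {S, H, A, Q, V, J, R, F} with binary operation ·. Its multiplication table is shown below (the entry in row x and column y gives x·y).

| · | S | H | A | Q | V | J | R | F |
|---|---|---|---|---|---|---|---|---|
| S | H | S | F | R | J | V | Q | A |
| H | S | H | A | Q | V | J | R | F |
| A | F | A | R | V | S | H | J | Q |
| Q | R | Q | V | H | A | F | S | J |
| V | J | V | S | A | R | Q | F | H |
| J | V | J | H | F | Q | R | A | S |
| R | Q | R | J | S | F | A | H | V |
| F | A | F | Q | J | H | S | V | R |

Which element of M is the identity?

The identity e satisfies e·x = x for all x, so its row in the table reproduces the column headers.
Row H reads: S, H, A, Q, V, J, R, F — exactly the header order. So H is the identity.

H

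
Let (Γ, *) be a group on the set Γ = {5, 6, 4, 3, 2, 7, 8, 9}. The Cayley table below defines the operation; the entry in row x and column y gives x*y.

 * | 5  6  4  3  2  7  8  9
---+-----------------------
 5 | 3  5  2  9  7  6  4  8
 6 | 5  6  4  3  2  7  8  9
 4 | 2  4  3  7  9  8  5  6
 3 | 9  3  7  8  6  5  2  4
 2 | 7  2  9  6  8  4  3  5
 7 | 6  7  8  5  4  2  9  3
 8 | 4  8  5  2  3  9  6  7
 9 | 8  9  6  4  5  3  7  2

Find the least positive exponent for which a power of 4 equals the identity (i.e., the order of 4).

The identity element is 6 (its row matches the header).
4^1 = 4
4^2 = 4*4 = 3
4^3 = 3*4 = 7
4^4 = 7*4 = 8
4^5 = 8*4 = 5
4^6 = 5*4 = 2
4^7 = 2*4 = 9
4^8 = 9*4 = 6
The first power of 4 equal to the identity is 4^8, so ord(4) = 8.

8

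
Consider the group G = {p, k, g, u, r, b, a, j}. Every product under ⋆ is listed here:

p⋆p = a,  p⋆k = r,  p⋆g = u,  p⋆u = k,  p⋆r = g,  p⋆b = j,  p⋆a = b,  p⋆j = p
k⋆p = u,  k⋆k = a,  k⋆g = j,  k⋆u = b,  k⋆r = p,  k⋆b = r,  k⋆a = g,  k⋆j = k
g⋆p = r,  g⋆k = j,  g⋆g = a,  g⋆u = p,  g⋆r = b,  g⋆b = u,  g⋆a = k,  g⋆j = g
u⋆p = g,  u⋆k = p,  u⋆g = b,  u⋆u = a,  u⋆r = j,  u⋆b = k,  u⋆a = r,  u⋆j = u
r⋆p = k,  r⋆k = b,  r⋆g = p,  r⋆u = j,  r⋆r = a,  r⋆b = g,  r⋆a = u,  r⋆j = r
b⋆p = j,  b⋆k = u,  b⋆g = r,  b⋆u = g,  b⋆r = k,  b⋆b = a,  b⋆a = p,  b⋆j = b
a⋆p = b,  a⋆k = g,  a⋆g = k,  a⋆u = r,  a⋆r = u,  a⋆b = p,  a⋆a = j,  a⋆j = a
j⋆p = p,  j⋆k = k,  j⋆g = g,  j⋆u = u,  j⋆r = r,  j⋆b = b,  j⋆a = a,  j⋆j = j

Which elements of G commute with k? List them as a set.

Compare row k with column k entry by entry.
a ⋆ k = g = k ⋆ a, so a commutes with k.
p ⋆ k = r but k ⋆ p = u, so p does not.
Collecting the elements that commute with k: C(k) = {a, g, j, k}.

{a, g, j, k}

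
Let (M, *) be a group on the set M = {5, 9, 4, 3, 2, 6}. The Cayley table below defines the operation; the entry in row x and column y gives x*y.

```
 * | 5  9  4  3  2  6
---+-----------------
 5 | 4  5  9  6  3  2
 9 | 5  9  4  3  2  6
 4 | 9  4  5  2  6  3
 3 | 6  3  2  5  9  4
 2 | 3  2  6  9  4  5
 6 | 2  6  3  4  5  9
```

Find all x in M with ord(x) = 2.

Identity is 9. Compute the order of each non-identity element by repeated multiplication:
  5: 5 → 4 → 9  (order 3)
  4: 4 → 5 → 9  (order 3)
  3: 3 → 5 → 6 → 4 → 2 → 9  (order 6)
  2: 2 → 4 → 6 → 5 → 3 → 9  (order 6)
  6: 6 → 9  (order 2)
Elements of order 2: {6}.

{6}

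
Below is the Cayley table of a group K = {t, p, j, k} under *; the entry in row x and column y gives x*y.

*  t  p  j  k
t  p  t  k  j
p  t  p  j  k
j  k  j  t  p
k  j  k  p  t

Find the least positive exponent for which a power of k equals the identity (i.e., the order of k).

The identity element is p (its row matches the header).
k^1 = k
k^2 = k*k = t
k^3 = t*k = j
k^4 = j*k = p
The first power of k equal to the identity is k^4, so ord(k) = 4.

4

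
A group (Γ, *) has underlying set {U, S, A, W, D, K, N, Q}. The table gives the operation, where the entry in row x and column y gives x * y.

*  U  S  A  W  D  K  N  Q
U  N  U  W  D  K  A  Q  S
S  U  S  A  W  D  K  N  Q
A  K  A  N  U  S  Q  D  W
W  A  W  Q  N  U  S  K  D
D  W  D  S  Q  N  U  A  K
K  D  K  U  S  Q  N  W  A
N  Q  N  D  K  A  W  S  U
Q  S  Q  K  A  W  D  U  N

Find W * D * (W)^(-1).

The identity is S. In row W, the entry S sits in column K, so W^(-1) = K.
W * D = U
U * K = A

A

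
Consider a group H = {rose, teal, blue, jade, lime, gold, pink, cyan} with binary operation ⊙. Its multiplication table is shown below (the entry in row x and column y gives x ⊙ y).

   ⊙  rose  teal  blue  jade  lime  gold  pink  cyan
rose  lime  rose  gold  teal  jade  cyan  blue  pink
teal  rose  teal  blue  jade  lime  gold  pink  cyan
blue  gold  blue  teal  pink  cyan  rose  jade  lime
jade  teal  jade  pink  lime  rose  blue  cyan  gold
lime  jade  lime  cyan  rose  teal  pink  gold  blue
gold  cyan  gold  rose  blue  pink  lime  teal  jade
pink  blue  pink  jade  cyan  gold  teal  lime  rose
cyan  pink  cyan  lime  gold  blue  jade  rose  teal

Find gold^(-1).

First locate the identity: row teal matches the header, so teal is the identity.
Scan row gold for teal: gold ⊙ pink = teal. Hence gold^(-1) = pink.

pink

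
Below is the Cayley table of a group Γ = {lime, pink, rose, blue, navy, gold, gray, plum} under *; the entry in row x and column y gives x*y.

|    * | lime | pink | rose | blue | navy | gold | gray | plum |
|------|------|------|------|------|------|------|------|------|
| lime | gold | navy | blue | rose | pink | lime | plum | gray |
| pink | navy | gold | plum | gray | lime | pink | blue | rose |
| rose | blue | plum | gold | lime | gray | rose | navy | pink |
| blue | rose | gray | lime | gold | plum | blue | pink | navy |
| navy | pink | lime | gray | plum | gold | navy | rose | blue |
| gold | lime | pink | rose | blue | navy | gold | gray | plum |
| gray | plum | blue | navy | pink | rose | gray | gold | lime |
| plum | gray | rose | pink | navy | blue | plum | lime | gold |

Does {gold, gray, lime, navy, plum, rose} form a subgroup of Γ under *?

lime*rose = blue, which is not in {gold, gray, lime, navy, plum, rose}.
The subset is not closed under *, so it is not a subgroup.

No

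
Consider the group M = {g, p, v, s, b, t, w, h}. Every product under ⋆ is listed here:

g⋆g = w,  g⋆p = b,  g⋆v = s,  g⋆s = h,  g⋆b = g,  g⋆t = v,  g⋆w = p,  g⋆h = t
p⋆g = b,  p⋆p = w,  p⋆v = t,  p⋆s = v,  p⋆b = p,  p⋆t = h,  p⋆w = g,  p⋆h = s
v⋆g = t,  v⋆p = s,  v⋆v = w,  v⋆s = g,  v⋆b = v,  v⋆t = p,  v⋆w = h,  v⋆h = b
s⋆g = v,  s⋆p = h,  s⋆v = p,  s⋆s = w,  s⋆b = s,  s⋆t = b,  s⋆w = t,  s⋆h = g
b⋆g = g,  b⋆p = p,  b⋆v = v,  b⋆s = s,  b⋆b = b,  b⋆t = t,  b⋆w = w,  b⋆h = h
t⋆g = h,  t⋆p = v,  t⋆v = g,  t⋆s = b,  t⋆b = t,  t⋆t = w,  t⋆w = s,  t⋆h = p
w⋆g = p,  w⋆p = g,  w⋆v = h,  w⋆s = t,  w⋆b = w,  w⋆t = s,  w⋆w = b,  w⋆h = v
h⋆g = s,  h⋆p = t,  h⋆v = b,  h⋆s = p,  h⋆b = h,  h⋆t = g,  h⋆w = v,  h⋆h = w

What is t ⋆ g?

h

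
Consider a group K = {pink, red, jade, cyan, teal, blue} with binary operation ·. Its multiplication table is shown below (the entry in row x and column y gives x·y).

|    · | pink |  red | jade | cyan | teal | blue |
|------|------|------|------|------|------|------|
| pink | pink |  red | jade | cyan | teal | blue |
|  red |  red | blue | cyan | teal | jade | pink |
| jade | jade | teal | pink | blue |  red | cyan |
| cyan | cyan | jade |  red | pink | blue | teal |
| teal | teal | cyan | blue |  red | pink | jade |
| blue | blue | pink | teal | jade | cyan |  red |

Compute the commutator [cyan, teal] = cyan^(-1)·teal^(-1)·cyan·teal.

Identity is pink; from the table cyan^(-1) = cyan and teal^(-1) = teal.
cyan·teal = blue
blue·cyan = jade
jade·teal = red

red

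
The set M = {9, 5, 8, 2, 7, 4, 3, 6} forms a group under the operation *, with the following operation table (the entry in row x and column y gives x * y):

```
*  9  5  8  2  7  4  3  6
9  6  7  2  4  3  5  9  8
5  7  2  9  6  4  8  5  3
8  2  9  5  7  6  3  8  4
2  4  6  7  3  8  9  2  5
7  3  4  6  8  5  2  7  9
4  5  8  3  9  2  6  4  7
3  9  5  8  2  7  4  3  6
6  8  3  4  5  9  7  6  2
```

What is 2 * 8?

7

Read row 2, column 8: 2 * 8 = 7.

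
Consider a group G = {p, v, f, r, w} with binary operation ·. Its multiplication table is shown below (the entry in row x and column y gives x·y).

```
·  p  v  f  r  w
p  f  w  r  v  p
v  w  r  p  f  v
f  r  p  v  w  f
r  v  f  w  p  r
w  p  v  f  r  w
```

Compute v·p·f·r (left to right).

v·p = w
w·f = f
f·r = w

w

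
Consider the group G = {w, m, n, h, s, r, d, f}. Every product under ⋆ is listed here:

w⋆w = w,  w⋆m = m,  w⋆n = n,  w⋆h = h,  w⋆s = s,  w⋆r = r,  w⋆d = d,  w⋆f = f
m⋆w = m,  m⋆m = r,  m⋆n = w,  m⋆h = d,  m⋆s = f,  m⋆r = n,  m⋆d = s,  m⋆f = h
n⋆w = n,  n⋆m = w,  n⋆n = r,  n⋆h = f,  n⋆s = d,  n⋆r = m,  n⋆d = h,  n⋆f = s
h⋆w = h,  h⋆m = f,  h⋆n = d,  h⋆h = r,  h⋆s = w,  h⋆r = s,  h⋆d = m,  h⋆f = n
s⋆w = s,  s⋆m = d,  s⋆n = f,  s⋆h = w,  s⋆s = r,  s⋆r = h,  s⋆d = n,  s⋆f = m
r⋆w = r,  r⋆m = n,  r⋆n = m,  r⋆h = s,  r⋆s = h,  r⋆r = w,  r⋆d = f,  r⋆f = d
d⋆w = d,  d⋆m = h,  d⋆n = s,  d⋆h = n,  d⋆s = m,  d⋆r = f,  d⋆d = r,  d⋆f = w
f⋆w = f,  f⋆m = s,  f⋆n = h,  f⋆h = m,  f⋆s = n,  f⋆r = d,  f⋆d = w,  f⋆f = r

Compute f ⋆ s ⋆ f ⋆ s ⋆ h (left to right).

f ⋆ s = n
n ⋆ f = s
s ⋆ s = r
r ⋆ h = s

s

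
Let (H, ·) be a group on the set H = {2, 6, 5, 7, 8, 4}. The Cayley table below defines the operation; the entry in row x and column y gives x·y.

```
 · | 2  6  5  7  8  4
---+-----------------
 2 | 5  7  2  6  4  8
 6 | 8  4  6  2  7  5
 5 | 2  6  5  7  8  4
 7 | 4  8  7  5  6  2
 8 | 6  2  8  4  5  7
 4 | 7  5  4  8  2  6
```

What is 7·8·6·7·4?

7·8 = 6
6·6 = 4
4·7 = 8
8·4 = 7

7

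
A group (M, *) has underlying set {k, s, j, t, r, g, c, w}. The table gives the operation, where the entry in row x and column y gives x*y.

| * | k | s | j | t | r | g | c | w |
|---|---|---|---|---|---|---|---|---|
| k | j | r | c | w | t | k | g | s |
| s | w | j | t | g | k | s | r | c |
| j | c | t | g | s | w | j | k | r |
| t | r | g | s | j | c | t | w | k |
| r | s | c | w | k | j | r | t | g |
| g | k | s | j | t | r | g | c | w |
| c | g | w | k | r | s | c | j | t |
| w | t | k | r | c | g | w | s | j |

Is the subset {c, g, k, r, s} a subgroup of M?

s*s = j, which is not in {c, g, k, r, s}.
The subset is not closed under *, so it is not a subgroup.

No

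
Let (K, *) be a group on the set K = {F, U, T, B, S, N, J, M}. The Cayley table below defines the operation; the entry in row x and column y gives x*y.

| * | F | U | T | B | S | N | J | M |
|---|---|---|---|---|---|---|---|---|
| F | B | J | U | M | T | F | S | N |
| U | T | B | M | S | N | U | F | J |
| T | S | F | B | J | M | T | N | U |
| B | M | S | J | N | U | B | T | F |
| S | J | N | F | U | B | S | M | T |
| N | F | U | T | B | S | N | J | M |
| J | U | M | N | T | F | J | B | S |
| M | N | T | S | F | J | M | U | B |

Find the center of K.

{B, N}

An element z is central iff its row equals its column in the table.
For F: F*U = J ≠ T = U*F, so F ∉ Z.
Checking each element this way leaves Z(K) = {B, N}.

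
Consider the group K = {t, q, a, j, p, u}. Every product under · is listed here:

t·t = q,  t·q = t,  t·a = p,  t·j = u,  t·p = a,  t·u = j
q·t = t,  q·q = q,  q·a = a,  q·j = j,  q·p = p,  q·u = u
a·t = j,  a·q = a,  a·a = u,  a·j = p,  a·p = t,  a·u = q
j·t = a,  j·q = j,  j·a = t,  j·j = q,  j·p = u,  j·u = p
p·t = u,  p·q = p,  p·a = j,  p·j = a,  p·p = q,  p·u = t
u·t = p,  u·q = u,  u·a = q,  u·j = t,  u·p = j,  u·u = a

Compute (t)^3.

t

t^1 = t
t^2 = t·t = q
t^3 = q·t = t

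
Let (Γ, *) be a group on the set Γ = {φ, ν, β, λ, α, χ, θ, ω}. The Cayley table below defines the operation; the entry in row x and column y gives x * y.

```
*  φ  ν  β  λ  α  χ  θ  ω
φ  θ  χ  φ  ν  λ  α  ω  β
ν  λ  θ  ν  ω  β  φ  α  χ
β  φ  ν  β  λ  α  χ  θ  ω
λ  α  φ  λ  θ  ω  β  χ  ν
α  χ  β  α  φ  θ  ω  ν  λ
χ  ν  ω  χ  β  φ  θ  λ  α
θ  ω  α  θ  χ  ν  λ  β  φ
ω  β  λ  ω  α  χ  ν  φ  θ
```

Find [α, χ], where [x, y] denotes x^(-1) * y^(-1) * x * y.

θ

Identity is β; from the table α^(-1) = ν and χ^(-1) = λ.
ν * λ = ω
ω * α = χ
χ * χ = θ
(Structurally, Γ here is isomorphic to the quaternion group Q_8.)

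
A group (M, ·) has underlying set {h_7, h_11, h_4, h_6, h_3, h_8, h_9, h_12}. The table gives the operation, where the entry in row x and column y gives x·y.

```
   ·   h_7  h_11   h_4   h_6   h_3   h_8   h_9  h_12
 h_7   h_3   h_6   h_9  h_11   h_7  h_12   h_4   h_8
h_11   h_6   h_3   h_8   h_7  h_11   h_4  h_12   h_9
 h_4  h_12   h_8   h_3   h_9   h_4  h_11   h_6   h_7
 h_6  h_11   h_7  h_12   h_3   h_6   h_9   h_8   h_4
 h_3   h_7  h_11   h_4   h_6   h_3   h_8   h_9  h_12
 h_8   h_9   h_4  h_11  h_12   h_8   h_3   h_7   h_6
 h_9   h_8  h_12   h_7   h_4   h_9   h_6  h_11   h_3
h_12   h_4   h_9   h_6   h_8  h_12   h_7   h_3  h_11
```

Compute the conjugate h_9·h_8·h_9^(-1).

h_4

The identity is h_3. In row h_9, the entry h_3 sits in column h_12, so h_9^(-1) = h_12.
h_9·h_8 = h_6
h_6·h_12 = h_4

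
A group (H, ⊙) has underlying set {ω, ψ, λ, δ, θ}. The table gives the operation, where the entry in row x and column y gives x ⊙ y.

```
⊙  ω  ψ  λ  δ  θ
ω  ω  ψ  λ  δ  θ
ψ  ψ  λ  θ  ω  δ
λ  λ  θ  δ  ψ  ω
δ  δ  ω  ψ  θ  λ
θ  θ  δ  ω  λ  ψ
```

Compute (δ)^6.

δ

δ^1 = δ
δ^2 = δ ⊙ δ = θ
δ^3 = θ ⊙ δ = λ
δ^4 = λ ⊙ δ = ψ
δ^5 = ψ ⊙ δ = ω
δ^6 = ω ⊙ δ = δ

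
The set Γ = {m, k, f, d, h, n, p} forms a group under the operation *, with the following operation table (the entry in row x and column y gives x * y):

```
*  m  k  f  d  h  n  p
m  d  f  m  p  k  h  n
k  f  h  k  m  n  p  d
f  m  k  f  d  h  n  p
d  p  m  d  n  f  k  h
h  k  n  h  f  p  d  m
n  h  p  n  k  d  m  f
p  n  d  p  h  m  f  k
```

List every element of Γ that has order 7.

{d, h, k, m, n, p}

Identity is f. Compute the order of each non-identity element by repeated multiplication:
  m: m → d → p → n → h → k → f  (order 7)
  k: k → h → n → p → d → m → f  (order 7)
  d: d → n → k → m → p → h → f  (order 7)
  h: h → p → m → k → n → d → f  (order 7)
  n: n → m → h → d → k → p → f  (order 7)
  p: p → k → d → h → m → n → f  (order 7)
Elements of order 7: {d, h, k, m, n, p}.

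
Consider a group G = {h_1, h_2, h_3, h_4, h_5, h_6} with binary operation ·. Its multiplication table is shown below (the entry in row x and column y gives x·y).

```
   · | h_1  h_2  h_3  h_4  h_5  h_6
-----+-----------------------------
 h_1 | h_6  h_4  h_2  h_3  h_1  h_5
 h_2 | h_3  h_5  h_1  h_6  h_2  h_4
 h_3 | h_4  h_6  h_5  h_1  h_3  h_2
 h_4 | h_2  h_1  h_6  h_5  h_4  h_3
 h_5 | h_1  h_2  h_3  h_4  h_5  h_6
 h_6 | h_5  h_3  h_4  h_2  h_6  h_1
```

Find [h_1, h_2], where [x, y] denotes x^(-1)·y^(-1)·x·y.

Identity is h_5; from the table h_1^(-1) = h_6 and h_2^(-1) = h_2.
h_6·h_2 = h_3
h_3·h_1 = h_4
h_4·h_2 = h_1

h_1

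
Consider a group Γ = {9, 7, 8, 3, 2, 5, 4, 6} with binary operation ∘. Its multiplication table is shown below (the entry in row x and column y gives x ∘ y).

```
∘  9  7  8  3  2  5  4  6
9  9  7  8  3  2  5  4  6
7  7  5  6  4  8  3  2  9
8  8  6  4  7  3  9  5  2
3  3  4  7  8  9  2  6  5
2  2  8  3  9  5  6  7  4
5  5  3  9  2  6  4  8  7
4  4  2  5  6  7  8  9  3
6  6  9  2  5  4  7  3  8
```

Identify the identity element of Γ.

The identity e satisfies e ∘ x = x for all x, so its row in the table reproduces the column headers.
Row 9 reads: 9, 7, 8, 3, 2, 5, 4, 6 — exactly the header order. So 9 is the identity.

9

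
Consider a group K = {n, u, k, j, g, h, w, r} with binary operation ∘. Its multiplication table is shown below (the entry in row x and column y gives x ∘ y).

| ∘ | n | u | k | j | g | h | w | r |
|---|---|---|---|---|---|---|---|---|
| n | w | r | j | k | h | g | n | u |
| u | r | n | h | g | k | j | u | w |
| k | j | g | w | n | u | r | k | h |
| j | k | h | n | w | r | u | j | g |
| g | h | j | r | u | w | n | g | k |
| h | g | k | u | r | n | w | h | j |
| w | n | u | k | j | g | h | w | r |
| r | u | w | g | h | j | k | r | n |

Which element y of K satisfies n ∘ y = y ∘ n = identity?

First locate the identity: row w matches the header, so w is the identity.
Scan row n for w: n ∘ n = w. Hence n^(-1) = n.

n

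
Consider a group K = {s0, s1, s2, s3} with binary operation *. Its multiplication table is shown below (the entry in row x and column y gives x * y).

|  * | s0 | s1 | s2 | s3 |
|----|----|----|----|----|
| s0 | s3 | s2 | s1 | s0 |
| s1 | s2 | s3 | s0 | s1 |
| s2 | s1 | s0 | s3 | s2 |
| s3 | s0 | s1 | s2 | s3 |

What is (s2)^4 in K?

s2^1 = s2
s2^2 = s2 * s2 = s3
s2^3 = s3 * s2 = s2
s2^4 = s2 * s2 = s3

s3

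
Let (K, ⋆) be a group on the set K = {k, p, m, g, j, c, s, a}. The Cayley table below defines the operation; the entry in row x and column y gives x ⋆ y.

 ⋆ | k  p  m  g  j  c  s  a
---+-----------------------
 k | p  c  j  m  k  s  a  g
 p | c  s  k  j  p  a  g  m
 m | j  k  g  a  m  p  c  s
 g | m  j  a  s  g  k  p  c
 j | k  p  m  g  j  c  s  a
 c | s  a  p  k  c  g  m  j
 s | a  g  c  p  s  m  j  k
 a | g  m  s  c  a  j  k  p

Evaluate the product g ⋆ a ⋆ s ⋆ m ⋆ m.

g ⋆ a = c
c ⋆ s = m
m ⋆ m = g
g ⋆ m = a
(Structurally, K here is isomorphic to the cyclic group Z_8.)

a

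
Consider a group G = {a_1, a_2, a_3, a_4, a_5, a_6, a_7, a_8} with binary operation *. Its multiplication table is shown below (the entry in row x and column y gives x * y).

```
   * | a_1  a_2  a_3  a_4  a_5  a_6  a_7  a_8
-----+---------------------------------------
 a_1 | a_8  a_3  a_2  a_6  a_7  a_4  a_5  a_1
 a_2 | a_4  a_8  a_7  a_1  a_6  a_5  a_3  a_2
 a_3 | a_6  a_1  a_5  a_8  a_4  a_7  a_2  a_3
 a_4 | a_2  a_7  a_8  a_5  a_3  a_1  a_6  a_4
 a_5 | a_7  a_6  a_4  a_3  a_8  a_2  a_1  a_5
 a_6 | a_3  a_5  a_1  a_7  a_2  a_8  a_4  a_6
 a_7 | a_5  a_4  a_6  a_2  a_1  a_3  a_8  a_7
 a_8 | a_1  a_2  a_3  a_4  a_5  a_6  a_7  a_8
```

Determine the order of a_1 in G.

The identity element is a_8 (its row matches the header).
a_1^1 = a_1
a_1^2 = a_1 * a_1 = a_8
The first power of a_1 equal to the identity is a_1^2, so ord(a_1) = 2.

2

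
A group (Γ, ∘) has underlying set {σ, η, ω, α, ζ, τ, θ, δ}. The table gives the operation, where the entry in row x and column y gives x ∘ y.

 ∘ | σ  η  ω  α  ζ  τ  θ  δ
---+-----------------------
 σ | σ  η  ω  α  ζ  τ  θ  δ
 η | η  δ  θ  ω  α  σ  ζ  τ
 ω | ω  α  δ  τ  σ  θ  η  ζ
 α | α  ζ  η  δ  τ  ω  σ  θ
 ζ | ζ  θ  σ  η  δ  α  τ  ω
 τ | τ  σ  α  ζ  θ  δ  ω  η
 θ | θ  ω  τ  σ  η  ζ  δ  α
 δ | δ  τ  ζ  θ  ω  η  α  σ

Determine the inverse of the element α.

θ

First locate the identity: row σ matches the header, so σ is the identity.
Scan row α for σ: α ∘ θ = σ. Hence α^(-1) = θ.
(Structurally, Γ here is isomorphic to the quaternion group Q_8.)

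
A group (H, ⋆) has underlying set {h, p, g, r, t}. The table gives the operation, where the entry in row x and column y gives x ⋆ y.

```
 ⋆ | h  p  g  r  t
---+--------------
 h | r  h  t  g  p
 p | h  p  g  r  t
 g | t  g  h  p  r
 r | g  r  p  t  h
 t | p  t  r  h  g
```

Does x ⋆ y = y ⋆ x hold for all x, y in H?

Check whether the table is symmetric across its main diagonal.
Every entry (row x, col y) equals the entry (row y, col x), so H is abelian.

Yes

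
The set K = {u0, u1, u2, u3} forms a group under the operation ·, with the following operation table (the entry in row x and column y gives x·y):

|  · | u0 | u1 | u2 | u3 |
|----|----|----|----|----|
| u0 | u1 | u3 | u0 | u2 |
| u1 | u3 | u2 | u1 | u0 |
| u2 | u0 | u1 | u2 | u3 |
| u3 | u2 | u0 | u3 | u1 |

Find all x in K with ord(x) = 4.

{u0, u3}

Identity is u2. Compute the order of each non-identity element by repeated multiplication:
  u0: u0 → u1 → u3 → u2  (order 4)
  u1: u1 → u2  (order 2)
  u3: u3 → u1 → u0 → u2  (order 4)
Elements of order 4: {u0, u3}.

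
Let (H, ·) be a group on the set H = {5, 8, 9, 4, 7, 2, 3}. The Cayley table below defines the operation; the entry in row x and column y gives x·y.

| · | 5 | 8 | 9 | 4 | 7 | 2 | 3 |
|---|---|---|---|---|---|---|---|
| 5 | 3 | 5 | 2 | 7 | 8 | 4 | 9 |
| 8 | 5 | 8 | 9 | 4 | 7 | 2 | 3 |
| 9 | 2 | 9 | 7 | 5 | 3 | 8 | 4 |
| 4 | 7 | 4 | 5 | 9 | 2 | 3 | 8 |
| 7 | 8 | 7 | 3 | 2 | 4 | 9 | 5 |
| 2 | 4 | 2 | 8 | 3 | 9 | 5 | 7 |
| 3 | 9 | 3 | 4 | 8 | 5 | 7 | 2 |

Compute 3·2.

Read row 3, column 2: 3·2 = 7.

7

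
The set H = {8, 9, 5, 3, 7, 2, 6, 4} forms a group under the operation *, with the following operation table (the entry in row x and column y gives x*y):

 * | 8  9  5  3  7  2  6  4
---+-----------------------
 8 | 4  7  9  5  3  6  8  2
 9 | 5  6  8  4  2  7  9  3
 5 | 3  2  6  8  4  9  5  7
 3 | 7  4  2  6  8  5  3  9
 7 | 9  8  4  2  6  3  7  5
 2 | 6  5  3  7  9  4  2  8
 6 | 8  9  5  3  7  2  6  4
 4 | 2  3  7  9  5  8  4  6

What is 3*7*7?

3

3*7 = 8
8*7 = 3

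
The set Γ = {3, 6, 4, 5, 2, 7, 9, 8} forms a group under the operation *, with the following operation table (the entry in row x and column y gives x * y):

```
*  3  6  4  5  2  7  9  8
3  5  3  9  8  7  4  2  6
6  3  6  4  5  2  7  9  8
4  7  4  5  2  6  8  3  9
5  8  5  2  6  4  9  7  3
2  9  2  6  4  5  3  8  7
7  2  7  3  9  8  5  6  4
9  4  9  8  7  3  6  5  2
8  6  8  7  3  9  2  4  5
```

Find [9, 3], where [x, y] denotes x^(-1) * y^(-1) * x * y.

5

Identity is 6; from the table 9^(-1) = 7 and 3^(-1) = 8.
7 * 8 = 4
4 * 9 = 3
3 * 3 = 5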